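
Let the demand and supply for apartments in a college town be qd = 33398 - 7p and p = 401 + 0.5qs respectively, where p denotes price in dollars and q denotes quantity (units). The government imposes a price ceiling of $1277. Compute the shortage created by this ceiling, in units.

22707

Rearranging supply gives qs = 2p - 802. Setting quantity demanded equal to quantity supplied, 33398 - 7p = 2p - 802, gives p* = 3800 and q* = 6798.
The ceiling of 1277 is below the equilibrium price 3800, so it binds.
At p = 1277: qd = 33398 - 7·1277 = 24459 and qs = 2·1277 - 802 = 1752.
Shortage = qd - qs = 24459 - 1752 = 22707.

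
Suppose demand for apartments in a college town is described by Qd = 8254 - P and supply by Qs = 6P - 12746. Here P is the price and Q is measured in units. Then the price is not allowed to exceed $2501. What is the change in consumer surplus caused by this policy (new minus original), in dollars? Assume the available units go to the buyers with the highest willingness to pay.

-3354278

Without the control the market clears where 8254 - P = 6P - 12746, i.e. P* = 3000 and Q* = 5254.
Because the ceiling (2501) lies below the market-clearing price, it is binding.
At P = 2501: Qd = 8254 - 2501 = 5753 and Qs = 6·2501 - 12746 = 2260.
Consumer surplus without the control is ½ · (8254 - 3000) · 5254 = 13802258.
With the ceiling, 2260 units are sold at 2501 (assume they go to the highest-value buyers). The demand price at Q = 2260 is 5994, so CS = ½ · [(8254 - 2501) + (5994 - 2501)] · 2260 = 10447980.
Change in consumer surplus = 10447980 - 13802258 = -3354278.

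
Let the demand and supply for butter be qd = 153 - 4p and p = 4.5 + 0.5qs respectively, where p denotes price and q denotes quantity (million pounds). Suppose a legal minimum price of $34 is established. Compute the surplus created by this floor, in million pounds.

42

Rearranging supply gives qs = 2p - 9. Equilibrium: 153 - 4p = 2p - 9, so 162 = 6p and p* = 27, q* = 45.
Since 34 > 27, the floor is binding.
At p = 34: qd = 153 - 4·34 = 17 and qs = 2·34 - 9 = 59.
Surplus = qs - qd = 59 - 17 = 42.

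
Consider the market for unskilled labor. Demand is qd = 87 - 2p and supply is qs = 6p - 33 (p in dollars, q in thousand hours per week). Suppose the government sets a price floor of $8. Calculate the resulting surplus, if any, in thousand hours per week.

Equilibrium: 87 - 2p = 6p - 33, so 120 = 8p and p* = 15, q* = 57.
Since 8 is below p* = 15, the floor does not bind and the free-market outcome prevails.
Since the control does not bind, there is no surplus.

0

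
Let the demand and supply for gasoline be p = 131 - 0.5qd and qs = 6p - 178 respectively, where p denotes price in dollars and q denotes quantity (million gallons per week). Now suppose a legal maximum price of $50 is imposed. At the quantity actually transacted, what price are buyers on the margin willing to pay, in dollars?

70

Rearranging demand gives qd = 262 - 2p. Equilibrium: 262 - 2p = 6p - 178, so 440 = 8p and p* = 55, q* = 152.
Since 50 < 55, the ceiling is binding.
At p = 50: qd = 262 - 2·50 = 162 and qs = 6·50 - 178 = 122.
Only 122 units reach the market. On the demand curve, the marginal buyer's willingness to pay at q = 122 is (262 - 122)/2 = 70.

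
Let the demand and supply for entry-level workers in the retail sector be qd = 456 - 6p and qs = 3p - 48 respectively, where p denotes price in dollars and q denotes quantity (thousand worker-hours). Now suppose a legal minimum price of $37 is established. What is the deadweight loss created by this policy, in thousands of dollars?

Equilibrium: 456 - 6p = 3p - 48, so 504 = 9p and p* = 56, q* = 120.
Since 37 is below p* = 56, the floor does not bind and the free-market outcome prevails.
Since the control does not bind, no trades are prevented and deadweight loss is zero.

0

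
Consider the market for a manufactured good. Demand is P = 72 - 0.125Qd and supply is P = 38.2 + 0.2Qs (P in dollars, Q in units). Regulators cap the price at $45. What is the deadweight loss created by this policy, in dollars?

Rearranging demand gives Qd = 576 - 8P; rearranging supply gives Qs = 5P - 191. Setting quantity demanded equal to quantity supplied, 576 - 8P = 5P - 191, gives P* = 59 and Q* = 104.
The ceiling of 45 is below the equilibrium price 59, so it binds.
At P = 45: Qd = 576 - 8·45 = 216 and Qs = 5·45 - 191 = 34.
Quantity traded falls to 34. At Q = 34 the demand price is (576 - 34)/8 = 67.75 and the supply price is (191 + 34)/5 = 45.
Deadweight loss = ½ · (67.75 - 45) · (104 - 34) = ½ · 22.75 · 70 = 796.25.

796.25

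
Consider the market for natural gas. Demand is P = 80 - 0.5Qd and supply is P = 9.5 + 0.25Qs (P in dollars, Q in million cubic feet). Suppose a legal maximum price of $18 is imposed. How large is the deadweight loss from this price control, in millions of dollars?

1350

Rearranging demand gives Qd = 160 - 2P; rearranging supply gives Qs = 4P - 38. Without the control the market clears where 160 - 2P = 4P - 38, i.e. P* = 33 and Q* = 94.
The ceiling of 18 is below the equilibrium price 33, so it binds.
At P = 18: Qd = 160 - 2·18 = 124 and Qs = 4·18 - 38 = 34.
Quantity traded falls to 34. At Q = 34 the demand price is (160 - 34)/2 = 63 and the supply price is (38 + 34)/4 = 18.
Deadweight loss = ½ · (63 - 18) · (94 - 34) = ½ · 45 · 60 = 1350.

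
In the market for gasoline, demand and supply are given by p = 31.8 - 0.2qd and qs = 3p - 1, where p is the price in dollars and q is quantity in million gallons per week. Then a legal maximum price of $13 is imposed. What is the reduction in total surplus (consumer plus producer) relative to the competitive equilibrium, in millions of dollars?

Rearranging demand gives qd = 159 - 5p. Setting quantity demanded equal to quantity supplied, 159 - 5p = 3p - 1, gives p* = 20 and q* = 59.
The ceiling of 13 is below the equilibrium price 20, so it binds.
At p = 13: qd = 159 - 5·13 = 94 and qs = 3·13 - 1 = 38.
Quantity traded falls to 38. At q = 38 the demand price is (159 - 38)/5 = 24.2 and the supply price is (1 + 38)/3 = 13.
Deadweight loss = ½ · (24.2 - 13) · (59 - 38) = ½ · 11.2 · 21 = 117.6.

117.6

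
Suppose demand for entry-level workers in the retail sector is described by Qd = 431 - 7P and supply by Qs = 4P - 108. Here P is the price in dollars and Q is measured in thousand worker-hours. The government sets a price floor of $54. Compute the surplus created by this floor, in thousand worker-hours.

In a free market, 431 - 7P = 4P - 108 gives the equilibrium P* = 49, Q* = 88.
The floor of 54 is above the equilibrium price 49, so it binds.
At P = 54: Qd = 431 - 7·54 = 53 and Qs = 4·54 - 108 = 108.
Surplus = Qs - Qd = 108 - 53 = 55.

55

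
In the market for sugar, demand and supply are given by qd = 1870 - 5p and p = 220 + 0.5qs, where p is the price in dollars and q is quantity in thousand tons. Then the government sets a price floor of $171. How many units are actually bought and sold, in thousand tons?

220

Rearranging supply gives qs = 2p - 440. Setting quantity demanded equal to quantity supplied, 1870 - 5p = 2p - 440, gives p* = 330 and q* = 220.
The floor of 171 is below the equilibrium price 330, so it is not binding; the market clears at p* = 330, q* = 220.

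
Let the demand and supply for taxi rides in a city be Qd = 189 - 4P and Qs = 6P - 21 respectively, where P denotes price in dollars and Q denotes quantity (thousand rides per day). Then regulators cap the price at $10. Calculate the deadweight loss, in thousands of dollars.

Setting quantity demanded equal to quantity supplied, 189 - 4P = 6P - 21, gives P* = 21 and Q* = 105.
Because the ceiling (10) lies below the market-clearing price, it is binding.
At P = 10: Qd = 189 - 4·10 = 149 and Qs = 6·10 - 21 = 39.
Quantity traded falls to 39. At Q = 39 the demand price is (189 - 39)/4 = 37.5 and the supply price is (21 + 39)/6 = 10.
Deadweight loss = ½ · (37.5 - 10) · (105 - 39) = ½ · 27.5 · 66 = 907.5.

907.5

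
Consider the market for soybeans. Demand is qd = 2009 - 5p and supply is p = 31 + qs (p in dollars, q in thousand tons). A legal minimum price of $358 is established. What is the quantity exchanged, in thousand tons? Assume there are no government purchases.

219

Rearranging supply gives qs = p - 31. Without the control the market clears where 2009 - 5p = p - 31, i.e. p* = 340 and q* = 309.
The floor of 358 is above the equilibrium price 340, so it binds.
At p = 358: qd = 2009 - 5·358 = 219 and qs = 358 - 31 = 327.
The quantity actually transacted is the short side, demand: 219.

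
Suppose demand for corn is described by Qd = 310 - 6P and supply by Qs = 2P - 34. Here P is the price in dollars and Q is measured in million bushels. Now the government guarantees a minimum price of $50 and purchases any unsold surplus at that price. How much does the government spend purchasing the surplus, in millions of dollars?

In a free market, 310 - 6P = 2P - 34 gives the equilibrium P* = 43, Q* = 52.
Since 50 > 43, the floor is binding.
At P = 50: Qd = 310 - 6·50 = 10 and Qs = 2·50 - 34 = 66.
Surplus = Qs - Qd = 56.
Government expenditure = surplus × support price = 56 × 50 = 2800.

2800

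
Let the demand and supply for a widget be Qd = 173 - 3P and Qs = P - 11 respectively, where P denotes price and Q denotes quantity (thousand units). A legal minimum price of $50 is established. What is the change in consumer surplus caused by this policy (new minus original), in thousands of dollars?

-116

In a free market, 173 - 3P = P - 11 gives the equilibrium P* = 46, Q* = 35.
Because the floor (50) lies above the market-clearing price, it is binding.
At P = 50: Qd = 173 - 3·50 = 23 and Qs = 50 - 11 = 39.
Consumer surplus without the control is ½ · (173/3 - 46) · 35 = 1225/6.
With the floor, consumers buy 23 units at 50, so CS = ½ · (173/3 - 50) · 23 = 529/6.
Change in consumer surplus = 529/6 - 1225/6 = -116.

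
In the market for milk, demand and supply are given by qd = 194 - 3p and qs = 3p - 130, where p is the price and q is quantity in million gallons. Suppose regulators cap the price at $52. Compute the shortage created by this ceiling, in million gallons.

Without the control the market clears where 194 - 3p = 3p - 130, i.e. p* = 54 and q* = 32.
Since 52 < 54, the ceiling is binding.
At p = 52: qd = 194 - 3·52 = 38 and qs = 3·52 - 130 = 26.
Shortage = qd - qs = 38 - 26 = 12.

12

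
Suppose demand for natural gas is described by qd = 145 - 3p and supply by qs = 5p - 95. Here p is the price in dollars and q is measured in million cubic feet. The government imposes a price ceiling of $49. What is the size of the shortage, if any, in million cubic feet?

0

In a free market, 145 - 3p = 5p - 95 gives the equilibrium p* = 30, q* = 55.
Since 49 is above p* = 30, the ceiling does not bind and the free-market outcome prevails.
Since the control does not bind, there is no shortage.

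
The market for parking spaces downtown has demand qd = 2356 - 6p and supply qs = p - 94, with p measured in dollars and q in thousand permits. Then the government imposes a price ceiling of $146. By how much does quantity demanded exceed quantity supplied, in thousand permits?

Setting quantity demanded equal to quantity supplied, 2356 - 6p = p - 94, gives p* = 350 and q* = 256.
Since 146 < 350, the ceiling is binding.
At p = 146: qd = 2356 - 6·146 = 1480 and qs = 146 - 94 = 52.
Shortage = qd - qs = 1480 - 52 = 1428.

1428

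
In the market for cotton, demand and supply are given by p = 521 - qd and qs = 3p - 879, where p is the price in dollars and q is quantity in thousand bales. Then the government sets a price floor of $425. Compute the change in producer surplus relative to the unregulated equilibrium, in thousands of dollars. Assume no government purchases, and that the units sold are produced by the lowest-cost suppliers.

Rearranging demand gives qd = 521 - p. Setting quantity demanded equal to quantity supplied, 521 - p = 3p - 879, gives p* = 350 and q* = 171.
The floor of 425 is above the equilibrium price 350, so it binds.
At p = 425: qd = 521 - 425 = 96 and qs = 3·425 - 879 = 396.
Producer surplus without the control is ½ · (350 - 293) · 171 = 4873.5.
With the floor, 96 units are sold at 425. The supply price at q = 96 is 325, so PS = ½ · [(425 - 293) + (425 - 325)] · 96 = 11136.
Change in producer surplus = 11136 - 4873.5 = 6262.5.

6262.5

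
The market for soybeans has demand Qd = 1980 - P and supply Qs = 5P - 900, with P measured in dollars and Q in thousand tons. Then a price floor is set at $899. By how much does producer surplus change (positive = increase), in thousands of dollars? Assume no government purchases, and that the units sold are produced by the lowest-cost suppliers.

435382.9

Equilibrium: 1980 - P = 5P - 900, so 2880 = 6P and P* = 480, Q* = 1500.
Since 899 > 480, the floor is binding.
At P = 899: Qd = 1980 - 899 = 1081 and Qs = 5·899 - 900 = 3595.
Producer surplus without the control is ½ · (480 - 180) · 1500 = 225000.
With the floor, 1081 units are sold at 899. The supply price at Q = 1081 is 396.2, so PS = ½ · [(899 - 180) + (899 - 396.2)] · 1081 = 660382.9.
Change in producer surplus = 660382.9 - 225000 = 435382.9.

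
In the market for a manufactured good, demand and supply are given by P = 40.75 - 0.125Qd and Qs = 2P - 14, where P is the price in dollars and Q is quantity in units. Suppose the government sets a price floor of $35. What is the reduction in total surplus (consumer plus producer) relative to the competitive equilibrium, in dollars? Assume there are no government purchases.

20

Rearranging demand gives Qd = 326 - 8P. Equilibrium: 326 - 8P = 2P - 14, so 340 = 10P and P* = 34, Q* = 54.
The floor of 35 is above the equilibrium price 34, so it binds.
At P = 35: Qd = 326 - 8·35 = 46 and Qs = 2·35 - 14 = 56.
Quantity traded falls to 46. At Q = 46 the demand price is (326 - 46)/8 = 35 and the supply price is (14 + 46)/2 = 30.
Deadweight loss = ½ · (35 - 30) · (54 - 46) = ½ · 5 · 8 = 20.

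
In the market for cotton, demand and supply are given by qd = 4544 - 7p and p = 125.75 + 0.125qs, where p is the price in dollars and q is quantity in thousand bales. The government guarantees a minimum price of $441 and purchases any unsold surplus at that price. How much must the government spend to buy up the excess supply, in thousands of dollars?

469665

Rearranging supply gives qs = 8p - 1006. In a free market, 4544 - 7p = 8p - 1006 gives the equilibrium p* = 370, q* = 1954.
The floor of 441 is above the equilibrium price 370, so it binds.
At p = 441: qd = 4544 - 7·441 = 1457 and qs = 8·441 - 1006 = 2522.
Surplus = qs - qd = 1065.
Government expenditure = surplus × support price = 1065 × 441 = 469665.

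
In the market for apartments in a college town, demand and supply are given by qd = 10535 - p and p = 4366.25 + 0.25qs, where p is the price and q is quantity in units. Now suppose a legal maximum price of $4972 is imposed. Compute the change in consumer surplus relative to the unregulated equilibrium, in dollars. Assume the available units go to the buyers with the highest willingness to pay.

-1633428

Rearranging supply gives qs = 4p - 17465. Setting quantity demanded equal to quantity supplied, 10535 - p = 4p - 17465, gives p* = 5600 and q* = 4935.
Because the ceiling (4972) lies below the market-clearing price, it is binding.
At p = 4972: qd = 10535 - 4972 = 5563 and qs = 4·4972 - 17465 = 2423.
Consumer surplus without the control is ½ · (10535 - 5600) · 4935 = 12177112.5.
With the ceiling, 2423 units are sold at 4972 (assume they go to the highest-value buyers). The demand price at q = 2423 is 8112, so CS = ½ · [(10535 - 4972) + (8112 - 4972)] · 2423 = 10543684.5.
Change in consumer surplus = 10543684.5 - 12177112.5 = -1633428.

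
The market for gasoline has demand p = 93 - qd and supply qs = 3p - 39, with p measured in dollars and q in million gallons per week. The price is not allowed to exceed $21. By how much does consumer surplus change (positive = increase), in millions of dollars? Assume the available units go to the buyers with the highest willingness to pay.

Rearranging demand gives qd = 93 - p. In a free market, 93 - p = 3p - 39 gives the equilibrium p* = 33, q* = 60.
Since 21 < 33, the ceiling is binding.
At p = 21: qd = 93 - 21 = 72 and qs = 3·21 - 39 = 24.
Consumer surplus without the control is ½ · (93 - 33) · 60 = 1800.
With the ceiling, 24 units are sold at 21 (assume they go to the highest-value buyers). The demand price at q = 24 is 69, so CS = ½ · [(93 - 21) + (69 - 21)] · 24 = 1440.
Change in consumer surplus = 1440 - 1800 = -360.

-360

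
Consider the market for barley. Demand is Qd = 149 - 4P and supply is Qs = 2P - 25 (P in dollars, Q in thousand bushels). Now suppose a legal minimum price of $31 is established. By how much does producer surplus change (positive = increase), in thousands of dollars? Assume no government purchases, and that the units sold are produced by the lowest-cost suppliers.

In a free market, 149 - 4P = 2P - 25 gives the equilibrium P* = 29, Q* = 33.
The floor of 31 is above the equilibrium price 29, so it binds.
At P = 31: Qd = 149 - 4·31 = 25 and Qs = 2·31 - 25 = 37.
Producer surplus without the control is ½ · (29 - 12.5) · 33 = 272.25.
With the floor, 25 units are sold at 31. The supply price at Q = 25 is 25, so PS = ½ · [(31 - 12.5) + (31 - 25)] · 25 = 306.25.
Change in producer surplus = 306.25 - 272.25 = 34.

34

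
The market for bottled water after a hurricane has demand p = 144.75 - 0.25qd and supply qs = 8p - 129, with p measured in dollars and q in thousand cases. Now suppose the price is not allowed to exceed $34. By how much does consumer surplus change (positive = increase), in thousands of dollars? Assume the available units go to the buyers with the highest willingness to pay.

-1425

Rearranging demand gives qd = 579 - 4p. Setting quantity demanded equal to quantity supplied, 579 - 4p = 8p - 129, gives p* = 59 and q* = 343.
Because the ceiling (34) lies below the market-clearing price, it is binding.
At p = 34: qd = 579 - 4·34 = 443 and qs = 8·34 - 129 = 143.
Consumer surplus without the control is ½ · (144.75 - 59) · 343 = 14706.125.
With the ceiling, 143 units are sold at 34 (assume they go to the highest-value buyers). The demand price at q = 143 is 109, so CS = ½ · [(144.75 - 34) + (109 - 34)] · 143 = 13281.125.
Change in consumer surplus = 13281.125 - 14706.125 = -1425.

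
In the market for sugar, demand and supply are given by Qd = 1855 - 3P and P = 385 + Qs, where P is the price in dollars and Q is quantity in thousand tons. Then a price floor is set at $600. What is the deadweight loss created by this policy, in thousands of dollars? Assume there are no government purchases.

9600

Rearranging supply gives Qs = P - 385. Without the control the market clears where 1855 - 3P = P - 385, i.e. P* = 560 and Q* = 175.
Because the floor (600) lies above the market-clearing price, it is binding.
At P = 600: Qd = 1855 - 3·600 = 55 and Qs = 600 - 385 = 215.
Quantity traded falls to 55. At Q = 55 the demand price is (1855 - 55)/3 = 600 and the supply price is 385 + 55 = 440.
Deadweight loss = ½ · (600 - 440) · (175 - 55) = ½ · 160 · 120 = 9600.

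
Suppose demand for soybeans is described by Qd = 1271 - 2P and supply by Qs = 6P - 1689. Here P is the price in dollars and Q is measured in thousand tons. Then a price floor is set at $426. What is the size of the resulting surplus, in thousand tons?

Equilibrium: 1271 - 2P = 6P - 1689, so 2960 = 8P and P* = 370, Q* = 531.
Because the floor (426) lies above the market-clearing price, it is binding.
At P = 426: Qd = 1271 - 2·426 = 419 and Qs = 6·426 - 1689 = 867.
Surplus = Qs - Qd = 867 - 419 = 448.

448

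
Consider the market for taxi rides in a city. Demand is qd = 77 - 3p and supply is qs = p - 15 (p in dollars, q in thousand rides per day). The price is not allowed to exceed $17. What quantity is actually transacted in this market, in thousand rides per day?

Setting quantity demanded equal to quantity supplied, 77 - 3p = p - 15, gives p* = 23 and q* = 8.
The ceiling of 17 is below the equilibrium price 23, so it binds.
At p = 17: qd = 77 - 3·17 = 26 and qs = 17 - 15 = 2.
The quantity actually transacted is the short side, supply: 2.

2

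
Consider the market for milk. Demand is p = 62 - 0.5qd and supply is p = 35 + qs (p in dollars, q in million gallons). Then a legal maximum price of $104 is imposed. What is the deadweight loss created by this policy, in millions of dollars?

Rearranging demand gives qd = 124 - 2p; rearranging supply gives qs = p - 35. Setting quantity demanded equal to quantity supplied, 124 - 2p = p - 35, gives p* = 53 and q* = 18.
Since 104 is above p* = 53, the ceiling does not bind and the free-market outcome prevails.
Since the control does not bind, no trades are prevented and deadweight loss is zero.

0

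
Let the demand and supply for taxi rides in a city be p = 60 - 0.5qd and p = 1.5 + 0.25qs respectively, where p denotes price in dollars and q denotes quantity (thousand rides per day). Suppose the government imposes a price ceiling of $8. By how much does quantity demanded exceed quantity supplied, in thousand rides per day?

Rearranging demand gives qd = 120 - 2p; rearranging supply gives qs = 4p - 6. Equilibrium: 120 - 2p = 4p - 6, so 126 = 6p and p* = 21, q* = 78.
The ceiling of 8 is below the equilibrium price 21, so it binds.
At p = 8: qd = 120 - 2·8 = 104 and qs = 4·8 - 6 = 26.
Shortage = qd - qs = 104 - 26 = 78.

78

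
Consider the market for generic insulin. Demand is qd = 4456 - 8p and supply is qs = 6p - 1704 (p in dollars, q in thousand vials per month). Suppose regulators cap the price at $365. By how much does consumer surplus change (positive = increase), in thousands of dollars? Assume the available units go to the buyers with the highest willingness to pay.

Setting quantity demanded equal to quantity supplied, 4456 - 8p = 6p - 1704, gives p* = 440 and q* = 936.
Because the ceiling (365) lies below the market-clearing price, it is binding.
At p = 365: qd = 4456 - 8·365 = 1536 and qs = 6·365 - 1704 = 486.
Consumer surplus without the control is ½ · (557 - 440) · 936 = 54756.
With the ceiling, 486 units are sold at 365 (assume they go to the highest-value buyers). The demand price at q = 486 is 496.25, so CS = ½ · [(557 - 365) + (496.25 - 365)] · 486 = 78549.75.
Change in consumer surplus = 78549.75 - 54756 = 23793.75.

23793.75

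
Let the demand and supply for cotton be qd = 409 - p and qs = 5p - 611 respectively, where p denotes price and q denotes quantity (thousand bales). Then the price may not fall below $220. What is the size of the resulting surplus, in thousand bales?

300

In a free market, 409 - p = 5p - 611 gives the equilibrium p* = 170, q* = 239.
Because the floor (220) lies above the market-clearing price, it is binding.
At p = 220: qd = 409 - 220 = 189 and qs = 5·220 - 611 = 489.
Surplus = qs - qd = 489 - 189 = 300.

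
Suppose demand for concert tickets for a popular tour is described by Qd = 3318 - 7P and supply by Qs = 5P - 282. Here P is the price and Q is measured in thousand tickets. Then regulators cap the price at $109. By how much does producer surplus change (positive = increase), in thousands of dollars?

-141435.5

Setting quantity demanded equal to quantity supplied, 3318 - 7P = 5P - 282, gives P* = 300 and Q* = 1218.
Because the ceiling (109) lies below the market-clearing price, it is binding.
At P = 109: Qd = 3318 - 7·109 = 2555 and Qs = 5·109 - 282 = 263.
Producer surplus without the control is ½ · (300 - 56.4) · 1218 = 148352.4.
With the ceiling, producers sell 263 units at 109, so PS = ½ · (109 - 56.4) · 263 = 6916.9.
Change in producer surplus = 6916.9 - 148352.4 = -141435.5.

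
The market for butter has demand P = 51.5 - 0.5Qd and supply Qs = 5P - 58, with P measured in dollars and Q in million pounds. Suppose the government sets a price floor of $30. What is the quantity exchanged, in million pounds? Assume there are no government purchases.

Rearranging demand gives Qd = 103 - 2P. Setting quantity demanded equal to quantity supplied, 103 - 2P = 5P - 58, gives P* = 23 and Q* = 57.
Since 30 > 23, the floor is binding.
At P = 30: Qd = 103 - 2·30 = 43 and Qs = 5·30 - 58 = 92.
The quantity actually transacted is the short side, demand: 43.

43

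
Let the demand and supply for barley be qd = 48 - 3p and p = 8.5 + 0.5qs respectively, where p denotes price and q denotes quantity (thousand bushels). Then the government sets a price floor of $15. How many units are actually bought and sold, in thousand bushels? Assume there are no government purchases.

Rearranging supply gives qs = 2p - 17. Without the control the market clears where 48 - 3p = 2p - 17, i.e. p* = 13 and q* = 9.
Since 15 > 13, the floor is binding.
At p = 15: qd = 48 - 3·15 = 3 and qs = 2·15 - 17 = 13.
The quantity actually transacted is the short side, demand: 3.

3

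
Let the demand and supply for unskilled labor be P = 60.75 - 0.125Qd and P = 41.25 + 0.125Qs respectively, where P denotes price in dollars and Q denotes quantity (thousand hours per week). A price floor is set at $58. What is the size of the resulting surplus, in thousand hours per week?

112

Rearranging demand gives Qd = 486 - 8P; rearranging supply gives Qs = 8P - 330. Setting quantity demanded equal to quantity supplied, 486 - 8P = 8P - 330, gives P* = 51 and Q* = 78.
Since 58 > 51, the floor is binding.
At P = 58: Qd = 486 - 8·58 = 22 and Qs = 8·58 - 330 = 134.
Surplus = Qs - Qd = 134 - 22 = 112.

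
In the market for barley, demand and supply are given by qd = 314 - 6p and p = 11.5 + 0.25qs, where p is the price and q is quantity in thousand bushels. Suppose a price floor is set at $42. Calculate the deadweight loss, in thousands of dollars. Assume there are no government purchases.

270

Rearranging supply gives qs = 4p - 46. In a free market, 314 - 6p = 4p - 46 gives the equilibrium p* = 36, q* = 98.
The floor of 42 is above the equilibrium price 36, so it binds.
At p = 42: qd = 314 - 6·42 = 62 and qs = 4·42 - 46 = 122.
Quantity traded falls to 62. At q = 62 the demand price is (314 - 62)/6 = 42 and the supply price is (46 + 62)/4 = 27.
Deadweight loss = ½ · (42 - 27) · (98 - 62) = ½ · 15 · 36 = 270.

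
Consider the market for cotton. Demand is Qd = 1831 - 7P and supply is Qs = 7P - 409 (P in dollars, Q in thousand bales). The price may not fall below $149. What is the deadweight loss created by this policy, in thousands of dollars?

Without the control the market clears where 1831 - 7P = 7P - 409, i.e. P* = 160 and Q* = 711.
The floor of 149 is below the equilibrium price 160, so it is not binding; the market clears at P* = 160, Q* = 711.
Since the control does not bind, no trades are prevented and deadweight loss is zero.

0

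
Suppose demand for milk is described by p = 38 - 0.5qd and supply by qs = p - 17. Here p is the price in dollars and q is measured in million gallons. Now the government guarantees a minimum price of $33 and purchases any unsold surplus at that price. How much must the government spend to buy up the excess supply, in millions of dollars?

198

Rearranging demand gives qd = 76 - 2p. In a free market, 76 - 2p = p - 17 gives the equilibrium p* = 31, q* = 14.
Since 33 > 31, the floor is binding.
At p = 33: qd = 76 - 2·33 = 10 and qs = 33 - 17 = 16.
Surplus = qs - qd = 6.
Government expenditure = surplus × support price = 6 × 33 = 198.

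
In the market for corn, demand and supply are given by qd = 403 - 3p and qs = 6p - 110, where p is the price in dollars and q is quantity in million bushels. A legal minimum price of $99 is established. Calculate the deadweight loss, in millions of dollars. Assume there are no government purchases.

3969

Equilibrium: 403 - 3p = 6p - 110, so 513 = 9p and p* = 57, q* = 232.
Because the floor (99) lies above the market-clearing price, it is binding.
At p = 99: qd = 403 - 3·99 = 106 and qs = 6·99 - 110 = 484.
Quantity traded falls to 106. At q = 106 the demand price is (403 - 106)/3 = 99 and the supply price is (110 + 106)/6 = 36.
Deadweight loss = ½ · (99 - 36) · (232 - 106) = ½ · 63 · 126 = 3969.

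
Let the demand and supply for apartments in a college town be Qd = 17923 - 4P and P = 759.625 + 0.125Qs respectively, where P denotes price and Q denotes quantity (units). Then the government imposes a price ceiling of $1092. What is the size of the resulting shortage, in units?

10896

Rearranging supply gives Qs = 8P - 6077. Setting quantity demanded equal to quantity supplied, 17923 - 4P = 8P - 6077, gives P* = 2000 and Q* = 9923.
The ceiling of 1092 is below the equilibrium price 2000, so it binds.
At P = 1092: Qd = 17923 - 4·1092 = 13555 and Qs = 8·1092 - 6077 = 2659.
Shortage = Qd - Qs = 13555 - 2659 = 10896.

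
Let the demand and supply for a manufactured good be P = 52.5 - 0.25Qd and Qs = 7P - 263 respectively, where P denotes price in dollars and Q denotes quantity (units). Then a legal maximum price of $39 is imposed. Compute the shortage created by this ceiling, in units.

44

Rearranging demand gives Qd = 210 - 4P. Equilibrium: 210 - 4P = 7P - 263, so 473 = 11P and P* = 43, Q* = 38.
Because the ceiling (39) lies below the market-clearing price, it is binding.
At P = 39: Qd = 210 - 4·39 = 54 and Qs = 7·39 - 263 = 10.
Shortage = Qd - Qs = 54 - 10 = 44.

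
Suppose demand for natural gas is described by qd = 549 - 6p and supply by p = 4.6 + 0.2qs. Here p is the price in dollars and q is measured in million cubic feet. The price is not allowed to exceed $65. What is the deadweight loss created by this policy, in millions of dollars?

0

Rearranging supply gives qs = 5p - 23. Without the control the market clears where 549 - 6p = 5p - 23, i.e. p* = 52 and q* = 237.
Since 65 is above p* = 52, the ceiling does not bind and the free-market outcome prevails.
Since the control does not bind, no trades are prevented and deadweight loss is zero.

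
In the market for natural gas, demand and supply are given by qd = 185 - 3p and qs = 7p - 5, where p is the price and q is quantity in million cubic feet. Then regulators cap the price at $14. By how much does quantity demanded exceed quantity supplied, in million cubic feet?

50

Without the control the market clears where 185 - 3p = 7p - 5, i.e. p* = 19 and q* = 128.
Since 14 < 19, the ceiling is binding.
At p = 14: qd = 185 - 3·14 = 143 and qs = 7·14 - 5 = 93.
Shortage = qd - qs = 143 - 93 = 50.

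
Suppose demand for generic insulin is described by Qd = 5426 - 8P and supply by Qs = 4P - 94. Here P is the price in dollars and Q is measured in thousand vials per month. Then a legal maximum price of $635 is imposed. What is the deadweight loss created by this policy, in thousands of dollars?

Equilibrium: 5426 - 8P = 4P - 94, so 5520 = 12P and P* = 460, Q* = 1746.
Since 635 is above P* = 460, the ceiling does not bind and the free-market outcome prevails.
Since the control does not bind, no trades are prevented and deadweight loss is zero.

0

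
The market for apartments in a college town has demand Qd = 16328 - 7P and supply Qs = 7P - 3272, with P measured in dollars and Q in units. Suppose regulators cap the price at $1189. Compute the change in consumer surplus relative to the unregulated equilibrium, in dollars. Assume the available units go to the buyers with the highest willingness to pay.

Without the control the market clears where 16328 - 7P = 7P - 3272, i.e. P* = 1400 and Q* = 6528.
Since 1189 < 1400, the ceiling is binding.
At P = 1189: Qd = 16328 - 7·1189 = 8005 and Qs = 7·1189 - 3272 = 5051.
Consumer surplus without the control is ½ · (16328/7 - 1400) · 6528 = 21307392/7.
With the ceiling, 5051 units are sold at 1189 (assume they go to the highest-value buyers). The demand price at Q = 5051 is 1611, so CS = ½ · [(16328/7 - 1189) + (1611 - 1189)] · 5051 = 55353909/14.
Change in consumer surplus = 55353909/14 - 21307392/7 = 909937.5.

909937.5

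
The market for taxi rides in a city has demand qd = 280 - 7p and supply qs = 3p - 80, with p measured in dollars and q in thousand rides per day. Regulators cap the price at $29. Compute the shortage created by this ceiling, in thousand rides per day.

70

Setting quantity demanded equal to quantity supplied, 280 - 7p = 3p - 80, gives p* = 36 and q* = 28.
Since 29 < 36, the ceiling is binding.
At p = 29: qd = 280 - 7·29 = 77 and qs = 3·29 - 80 = 7.
Shortage = qd - qs = 77 - 7 = 70.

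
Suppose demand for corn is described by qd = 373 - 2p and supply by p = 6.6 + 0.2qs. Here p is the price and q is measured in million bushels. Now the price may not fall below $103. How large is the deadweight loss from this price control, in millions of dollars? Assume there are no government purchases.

2835

Rearranging supply gives qs = 5p - 33. Equilibrium: 373 - 2p = 5p - 33, so 406 = 7p and p* = 58, q* = 257.
Because the floor (103) lies above the market-clearing price, it is binding.
At p = 103: qd = 373 - 2·103 = 167 and qs = 5·103 - 33 = 482.
Quantity traded falls to 167. At q = 167 the demand price is (373 - 167)/2 = 103 and the supply price is (33 + 167)/5 = 40.
Deadweight loss = ½ · (103 - 40) · (257 - 167) = ½ · 63 · 90 = 2835.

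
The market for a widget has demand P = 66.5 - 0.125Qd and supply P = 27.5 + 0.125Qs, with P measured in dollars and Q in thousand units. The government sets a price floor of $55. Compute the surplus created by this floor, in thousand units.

128

Rearranging demand gives Qd = 532 - 8P; rearranging supply gives Qs = 8P - 220. Setting quantity demanded equal to quantity supplied, 532 - 8P = 8P - 220, gives P* = 47 and Q* = 156.
Since 55 > 47, the floor is binding.
At P = 55: Qd = 532 - 8·55 = 92 and Qs = 8·55 - 220 = 220.
Surplus = Qs - Qd = 220 - 92 = 128.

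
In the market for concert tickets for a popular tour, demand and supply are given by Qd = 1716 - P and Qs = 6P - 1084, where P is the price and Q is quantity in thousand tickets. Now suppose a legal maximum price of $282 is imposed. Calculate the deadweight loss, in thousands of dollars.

292404

In a free market, 1716 - P = 6P - 1084 gives the equilibrium P* = 400, Q* = 1316.
Because the ceiling (282) lies below the market-clearing price, it is binding.
At P = 282: Qd = 1716 - 282 = 1434 and Qs = 6·282 - 1084 = 608.
Quantity traded falls to 608. At Q = 608 the demand price is 1716 - 608 = 1108 and the supply price is (1084 + 608)/6 = 282.
Deadweight loss = ½ · (1108 - 282) · (1316 - 608) = ½ · 826 · 708 = 292404.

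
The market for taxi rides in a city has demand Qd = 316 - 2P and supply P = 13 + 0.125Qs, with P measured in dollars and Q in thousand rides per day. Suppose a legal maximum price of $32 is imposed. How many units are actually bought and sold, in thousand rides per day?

Rearranging supply gives Qs = 8P - 104. Without the control the market clears where 316 - 2P = 8P - 104, i.e. P* = 42 and Q* = 232.
Because the ceiling (32) lies below the market-clearing price, it is binding.
At P = 32: Qd = 316 - 2·32 = 252 and Qs = 8·32 - 104 = 152.
The quantity actually transacted is the short side, supply: 152.

152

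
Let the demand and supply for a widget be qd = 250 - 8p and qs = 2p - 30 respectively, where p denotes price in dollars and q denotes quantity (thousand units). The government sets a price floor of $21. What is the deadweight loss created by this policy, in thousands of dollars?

Without the control the market clears where 250 - 8p = 2p - 30, i.e. p* = 28 and q* = 26.
Since 21 is below p* = 28, the floor does not bind and the free-market outcome prevails.
Since the control does not bind, no trades are prevented and deadweight loss is zero.

0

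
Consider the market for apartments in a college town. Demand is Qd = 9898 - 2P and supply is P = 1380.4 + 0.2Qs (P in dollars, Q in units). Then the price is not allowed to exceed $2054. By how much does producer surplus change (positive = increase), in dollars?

-1464618

Rearranging supply gives Qs = 5P - 6902. Equilibrium: 9898 - 2P = 5P - 6902, so 16800 = 7P and P* = 2400, Q* = 5098.
Because the ceiling (2054) lies below the market-clearing price, it is binding.
At P = 2054: Qd = 9898 - 2·2054 = 5790 and Qs = 5·2054 - 6902 = 3368.
Producer surplus without the control is ½ · (2400 - 1380.4) · 5098 = 2598960.4.
With the ceiling, producers sell 3368 units at 2054, so PS = ½ · (2054 - 1380.4) · 3368 = 1134342.4.
Change in producer surplus = 1134342.4 - 2598960.4 = -1464618.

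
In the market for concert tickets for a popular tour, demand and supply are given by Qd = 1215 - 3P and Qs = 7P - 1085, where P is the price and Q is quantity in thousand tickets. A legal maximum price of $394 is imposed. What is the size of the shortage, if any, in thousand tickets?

0

In a free market, 1215 - 3P = 7P - 1085 gives the equilibrium P* = 230, Q* = 525.
The ceiling of 394 is above the equilibrium price 230, so it is not binding; the market clears at P* = 230, Q* = 525.
Since the control does not bind, there is no shortage.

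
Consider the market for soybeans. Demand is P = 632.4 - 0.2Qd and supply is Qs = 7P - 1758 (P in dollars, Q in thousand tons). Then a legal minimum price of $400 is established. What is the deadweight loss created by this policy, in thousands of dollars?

Rearranging demand gives Qd = 3162 - 5P. In a free market, 3162 - 5P = 7P - 1758 gives the equilibrium P* = 410, Q* = 1112.
The floor of 400 is below the equilibrium price 410, so it is not binding; the market clears at P* = 410, Q* = 1112.
Since the control does not bind, no trades are prevented and deadweight loss is zero.

0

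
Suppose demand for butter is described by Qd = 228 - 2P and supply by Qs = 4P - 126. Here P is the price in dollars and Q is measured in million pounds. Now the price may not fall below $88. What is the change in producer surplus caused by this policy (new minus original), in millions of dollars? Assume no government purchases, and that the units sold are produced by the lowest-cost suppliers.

1087.5

Without the control the market clears where 228 - 2P = 4P - 126, i.e. P* = 59 and Q* = 110.
The floor of 88 is above the equilibrium price 59, so it binds.
At P = 88: Qd = 228 - 2·88 = 52 and Qs = 4·88 - 126 = 226.
Producer surplus without the control is ½ · (59 - 31.5) · 110 = 1512.5.
With the floor, 52 units are sold at 88. The supply price at Q = 52 is 44.5, so PS = ½ · [(88 - 31.5) + (88 - 44.5)] · 52 = 2600.
Change in producer surplus = 2600 - 1512.5 = 1087.5.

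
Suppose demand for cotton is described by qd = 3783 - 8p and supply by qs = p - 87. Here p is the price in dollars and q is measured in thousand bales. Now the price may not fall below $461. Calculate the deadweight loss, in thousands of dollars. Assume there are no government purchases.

34596

Without the control the market clears where 3783 - 8p = p - 87, i.e. p* = 430 and q* = 343.
Because the floor (461) lies above the market-clearing price, it is binding.
At p = 461: qd = 3783 - 8·461 = 95 and qs = 461 - 87 = 374.
Quantity traded falls to 95. At q = 95 the demand price is (3783 - 95)/8 = 461 and the supply price is 87 + 95 = 182.
Deadweight loss = ½ · (461 - 182) · (343 - 95) = ½ · 279 · 248 = 34596.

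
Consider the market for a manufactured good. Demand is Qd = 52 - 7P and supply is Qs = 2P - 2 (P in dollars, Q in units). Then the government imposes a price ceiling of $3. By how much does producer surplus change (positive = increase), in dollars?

Equilibrium: 52 - 7P = 2P - 2, so 54 = 9P and P* = 6, Q* = 10.
Because the ceiling (3) lies below the market-clearing price, it is binding.
At P = 3: Qd = 52 - 7·3 = 31 and Qs = 2·3 - 2 = 4.
Producer surplus without the control is ½ · (6 - 1) · 10 = 25.
With the ceiling, producers sell 4 units at 3, so PS = ½ · (3 - 1) · 4 = 4.
Change in producer surplus = 4 - 25 = -21.

-21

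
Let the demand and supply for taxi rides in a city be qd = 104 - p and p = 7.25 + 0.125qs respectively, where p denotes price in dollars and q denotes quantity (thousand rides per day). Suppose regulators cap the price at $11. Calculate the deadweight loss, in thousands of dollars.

1764

Rearranging supply gives qs = 8p - 58. In a free market, 104 - p = 8p - 58 gives the equilibrium p* = 18, q* = 86.
The ceiling of 11 is below the equilibrium price 18, so it binds.
At p = 11: qd = 104 - 11 = 93 and qs = 8·11 - 58 = 30.
Quantity traded falls to 30. At q = 30 the demand price is 104 - 30 = 74 and the supply price is (58 + 30)/8 = 11.
Deadweight loss = ½ · (74 - 11) · (86 - 30) = ½ · 63 · 56 = 1764.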